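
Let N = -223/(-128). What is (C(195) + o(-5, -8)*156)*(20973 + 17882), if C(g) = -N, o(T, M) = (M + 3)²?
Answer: 19387751335/128 ≈ 1.5147e+8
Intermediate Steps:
o(T, M) = (3 + M)²
N = 223/128 (N = -223*(-1/128) = 223/128 ≈ 1.7422)
C(g) = -223/128 (C(g) = -1*223/128 = -223/128)
(C(195) + o(-5, -8)*156)*(20973 + 17882) = (-223/128 + (3 - 8)²*156)*(20973 + 17882) = (-223/128 + (-5)²*156)*38855 = (-223/128 + 25*156)*38855 = (-223/128 + 3900)*38855 = (498977/128)*38855 = 19387751335/128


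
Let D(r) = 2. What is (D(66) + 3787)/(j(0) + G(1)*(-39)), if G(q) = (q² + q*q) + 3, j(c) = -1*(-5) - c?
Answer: -3789/190 ≈ -19.942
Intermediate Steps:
j(c) = 5 - c
G(q) = 3 + 2*q² (G(q) = (q² + q²) + 3 = 2*q² + 3 = 3 + 2*q²)
(D(66) + 3787)/(j(0) + G(1)*(-39)) = (2 + 3787)/((5 - 1*0) + (3 + 2*1²)*(-39)) = 3789/((5 + 0) + (3 + 2*1)*(-39)) = 3789/(5 + (3 + 2)*(-39)) = 3789/(5 + 5*(-39)) = 3789/(5 - 195) = 3789/(-190) = 3789*(-1/190) = -3789/190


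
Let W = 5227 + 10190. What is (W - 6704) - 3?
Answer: 8710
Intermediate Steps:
W = 15417
(W - 6704) - 3 = (15417 - 6704) - 3 = 8713 - 3 = 8710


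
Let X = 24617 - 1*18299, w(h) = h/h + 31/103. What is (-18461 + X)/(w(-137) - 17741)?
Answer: 1250729/1827189 ≈ 0.68451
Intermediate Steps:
w(h) = 134/103 (w(h) = 1 + 31*(1/103) = 1 + 31/103 = 134/103)
X = 6318 (X = 24617 - 18299 = 6318)
(-18461 + X)/(w(-137) - 17741) = (-18461 + 6318)/(134/103 - 17741) = -12143/(-1827189/103) = -12143*(-103/1827189) = 1250729/1827189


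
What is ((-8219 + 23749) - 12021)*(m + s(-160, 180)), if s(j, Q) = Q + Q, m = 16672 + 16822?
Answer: 118793686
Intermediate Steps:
m = 33494
s(j, Q) = 2*Q
((-8219 + 23749) - 12021)*(m + s(-160, 180)) = ((-8219 + 23749) - 12021)*(33494 + 2*180) = (15530 - 12021)*(33494 + 360) = 3509*33854 = 118793686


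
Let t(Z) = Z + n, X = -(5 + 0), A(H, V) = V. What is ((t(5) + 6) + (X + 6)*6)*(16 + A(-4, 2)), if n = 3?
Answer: 360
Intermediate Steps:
X = -5 (X = -1*5 = -5)
t(Z) = 3 + Z (t(Z) = Z + 3 = 3 + Z)
((t(5) + 6) + (X + 6)*6)*(16 + A(-4, 2)) = (((3 + 5) + 6) + (-5 + 6)*6)*(16 + 2) = ((8 + 6) + 1*6)*18 = (14 + 6)*18 = 20*18 = 360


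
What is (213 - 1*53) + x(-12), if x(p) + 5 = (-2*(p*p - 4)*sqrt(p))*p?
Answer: 155 + 6720*I*sqrt(3) ≈ 155.0 + 11639.0*I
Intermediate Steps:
x(p) = -5 - 2*p**(3/2)*(-4 + p**2) (x(p) = -5 + (-2*(p*p - 4)*sqrt(p))*p = -5 + (-2*(p**2 - 4)*sqrt(p))*p = -5 + (-2*(-4 + p**2)*sqrt(p))*p = -5 + (-2*sqrt(p)*(-4 + p**2))*p = -5 - 2*p**(3/2)*(-4 + p**2))
(213 - 1*53) + x(-12) = (213 - 1*53) + (-5 - (-6912)*I*sqrt(3) + 8*(-12)**(3/2)) = (213 - 53) + (-5 - (-6912)*I*sqrt(3) + 8*(-24*I*sqrt(3))) = 160 + (-5 + 6912*I*sqrt(3) - 192*I*sqrt(3)) = 160 + (-5 + 6720*I*sqrt(3)) = 155 + 6720*I*sqrt(3)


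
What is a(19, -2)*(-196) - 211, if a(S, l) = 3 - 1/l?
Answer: -897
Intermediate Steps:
a(19, -2)*(-196) - 211 = (3 - 1/(-2))*(-196) - 211 = (3 - 1*(-½))*(-196) - 211 = (3 + ½)*(-196) - 211 = (7/2)*(-196) - 211 = -686 - 211 = -897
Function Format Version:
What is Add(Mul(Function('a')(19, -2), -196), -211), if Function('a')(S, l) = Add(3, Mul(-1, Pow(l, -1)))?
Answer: -897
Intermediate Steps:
Add(Mul(Function('a')(19, -2), -196), -211) = Add(Mul(Add(3, Mul(-1, Pow(-2, -1))), -196), -211) = Add(Mul(Add(3, Mul(-1, Rational(-1, 2))), -196), -211) = Add(Mul(Add(3, Rational(1, 2)), -196), -211) = Add(Mul(Rational(7, 2), -196), -211) = Add(-686, -211) = -897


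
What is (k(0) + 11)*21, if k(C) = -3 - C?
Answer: 168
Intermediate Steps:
(k(0) + 11)*21 = ((-3 - 1*0) + 11)*21 = ((-3 + 0) + 11)*21 = (-3 + 11)*21 = 8*21 = 168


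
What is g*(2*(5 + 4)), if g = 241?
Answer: 4338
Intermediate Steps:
g*(2*(5 + 4)) = 241*(2*(5 + 4)) = 241*(2*9) = 241*18 = 4338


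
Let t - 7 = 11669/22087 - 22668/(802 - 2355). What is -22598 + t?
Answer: -774377608528/34301111 ≈ -22576.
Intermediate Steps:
t = 758897850/34301111 (t = 7 + (11669/22087 - 22668/(802 - 2355)) = 7 + (11669*(1/22087) - 22668/(-1553)) = 7 + (11669/22087 - 22668*(-1/1553)) = 7 + (11669/22087 + 22668/1553) = 7 + 518790073/34301111 = 758897850/34301111 ≈ 22.125)
-22598 + t = -22598 + 758897850/34301111 = -774377608528/34301111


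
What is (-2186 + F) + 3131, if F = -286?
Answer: 659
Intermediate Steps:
(-2186 + F) + 3131 = (-2186 - 286) + 3131 = -2472 + 3131 = 659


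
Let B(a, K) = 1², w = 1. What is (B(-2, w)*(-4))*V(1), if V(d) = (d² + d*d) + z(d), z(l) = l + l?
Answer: -16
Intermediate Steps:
z(l) = 2*l
B(a, K) = 1
V(d) = 2*d + 2*d² (V(d) = (d² + d*d) + 2*d = (d² + d²) + 2*d = 2*d² + 2*d = 2*d + 2*d²)
(B(-2, w)*(-4))*V(1) = (1*(-4))*(2*1*(1 + 1)) = -8*2 = -4*4 = -16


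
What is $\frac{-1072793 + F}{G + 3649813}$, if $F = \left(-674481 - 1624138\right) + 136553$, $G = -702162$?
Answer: $- \frac{3234859}{2947651} \approx -1.0974$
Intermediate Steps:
$F = -2162066$ ($F = -2298619 + 136553 = -2162066$)
$\frac{-1072793 + F}{G + 3649813} = \frac{-1072793 - 2162066}{-702162 + 3649813} = - \frac{3234859}{2947651}$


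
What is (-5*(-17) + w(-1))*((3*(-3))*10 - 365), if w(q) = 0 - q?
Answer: -39130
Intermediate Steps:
w(q) = -q
(-5*(-17) + w(-1))*((3*(-3))*10 - 365) = (-5*(-17) - 1*(-1))*((3*(-3))*10 - 365) = (85 + 1)*(-9*10 - 365) = 86*(-90 - 365) = 86*(-455) = -39130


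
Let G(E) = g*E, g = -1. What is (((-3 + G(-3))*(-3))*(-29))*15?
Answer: 0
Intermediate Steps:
G(E) = -E
(((-3 + G(-3))*(-3))*(-29))*15 = (((-3 - 1*(-3))*(-3))*(-29))*15 = (((-3 + 3)*(-3))*(-29))*15 = ((0*(-3))*(-29))*15 = (0*(-29))*15 = 0*15 = 0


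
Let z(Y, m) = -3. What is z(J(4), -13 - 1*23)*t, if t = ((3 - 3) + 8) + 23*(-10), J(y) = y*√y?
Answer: 666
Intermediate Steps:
J(y) = y^(3/2)
t = -222 (t = (0 + 8) - 230 = 8 - 230 = -222)
z(J(4), -13 - 1*23)*t = -3*(-222) = 666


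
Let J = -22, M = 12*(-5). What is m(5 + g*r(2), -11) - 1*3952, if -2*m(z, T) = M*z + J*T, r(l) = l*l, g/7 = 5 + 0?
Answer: 277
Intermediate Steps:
M = -60
g = 35 (g = 7*(5 + 0) = 7*5 = 35)
r(l) = l²
m(z, T) = 11*T + 30*z (m(z, T) = -(-60*z - 22*T)/2 = 11*T + 30*z)
m(5 + g*r(2), -11) - 1*3952 = (11*(-11) + 30*(5 + 35*2²)) - 1*3952 = (-121 + 30*(5 + 35*4)) - 3952 = (-121 + 30*(5 + 140)) - 3952 = (-121 + 30*145) - 3952 = (-121 + 4350) - 3952 = 4229 - 3952 = 277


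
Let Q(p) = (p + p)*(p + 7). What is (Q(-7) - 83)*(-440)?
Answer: 36520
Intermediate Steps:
Q(p) = 2*p*(7 + p) (Q(p) = (2*p)*(7 + p) = 2*p*(7 + p))
(Q(-7) - 83)*(-440) = (2*(-7)*(7 - 7) - 83)*(-440) = (2*(-7)*0 - 83)*(-440) = (0 - 83)*(-440) = -83*(-440) = 36520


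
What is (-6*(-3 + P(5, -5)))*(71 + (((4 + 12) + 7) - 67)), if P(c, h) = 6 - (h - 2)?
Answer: -1620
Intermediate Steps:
P(c, h) = 8 - h (P(c, h) = 6 - (-2 + h) = 6 + (2 - h) = 8 - h)
(-6*(-3 + P(5, -5)))*(71 + (((4 + 12) + 7) - 67)) = (-6*(-3 + (8 - 1*(-5))))*(71 + (((4 + 12) + 7) - 67)) = (-6*(-3 + (8 + 5)))*(71 + ((16 + 7) - 67)) = (-6*(-3 + 13))*(71 + (23 - 67)) = (-6*10)*(71 - 44) = -60*27 = -1620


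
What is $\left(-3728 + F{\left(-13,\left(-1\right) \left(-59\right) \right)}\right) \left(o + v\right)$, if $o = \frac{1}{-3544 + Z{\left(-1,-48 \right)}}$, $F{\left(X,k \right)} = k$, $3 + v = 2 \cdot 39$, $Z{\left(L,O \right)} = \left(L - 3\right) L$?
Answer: $- \frac{324705277}{1180} \approx -2.7517 \cdot 10^{5}$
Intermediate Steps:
$Z{\left(L,O \right)} = L \left(-3 + L\right)$ ($Z{\left(L,O \right)} = \left(-3 + L\right) L = L \left(-3 + L\right)$)
$v = 75$ ($v = -3 + 2 \cdot 39 = -3 + 78 = 75$)
$o = - \frac{1}{3540}$ ($o = \frac{1}{-3544 - \left(-3 - 1\right)} = \frac{1}{-3544 - -4} = \frac{1}{-3544 + 4} = \frac{1}{-3540} = - \frac{1}{3540} \approx -0.00028249$)
$\left(-3728 + F{\left(-13,\left(-1\right) \left(-59\right) \right)}\right) \left(o + v\right) = \left(-3728 - -59\right) \left(- \frac{1}{3540} + 75\right) = \left(-3728 + 59\right) \frac{265499}{3540} = \left(-3669\right) \frac{265499}{3540} = - \frac{324705277}{1180}$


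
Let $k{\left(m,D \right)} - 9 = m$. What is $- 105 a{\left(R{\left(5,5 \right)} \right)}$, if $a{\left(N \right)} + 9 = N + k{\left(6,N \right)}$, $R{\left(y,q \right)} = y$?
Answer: $-1155$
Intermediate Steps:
$k{\left(m,D \right)} = 9 + m$
$a{\left(N \right)} = 6 + N$ ($a{\left(N \right)} = -9 + \left(N + \left(9 + 6\right)\right) = -9 + \left(N + 15\right) = -9 + \left(15 + N\right) = 6 + N$)
$- 105 a{\left(R{\left(5,5 \right)} \right)} = - 105 \left(6 + 5\right) = \left(-105\right) 11 = -1155$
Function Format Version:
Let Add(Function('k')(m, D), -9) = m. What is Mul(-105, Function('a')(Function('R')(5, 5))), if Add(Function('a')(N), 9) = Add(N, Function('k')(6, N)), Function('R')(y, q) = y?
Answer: -1155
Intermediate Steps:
Function('k')(m, D) = Add(9, m)
Function('a')(N) = Add(6, N) (Function('a')(N) = Add(-9, Add(N, Add(9, 6))) = Add(-9, Add(N, 15)) = Add(-9, Add(15, N)) = Add(6, N))
Mul(-105, Function('a')(Function('R')(5, 5))) = Mul(-105, Add(6, 5)) = Mul(-105, 11) = -1155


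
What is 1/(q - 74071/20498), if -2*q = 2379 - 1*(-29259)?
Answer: -20498/324331933 ≈ -6.3201e-5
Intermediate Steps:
q = -15819 (q = -(2379 - 1*(-29259))/2 = -(2379 + 29259)/2 = -1/2*31638 = -15819)
1/(q - 74071/20498) = 1/(-15819 - 74071/20498) = 1/(-324331933/20498) = -20498/324331933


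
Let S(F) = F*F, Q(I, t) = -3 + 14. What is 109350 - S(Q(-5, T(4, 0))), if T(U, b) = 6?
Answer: 109229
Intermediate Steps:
Q(I, t) = 11
S(F) = F²
109350 - S(Q(-5, T(4, 0))) = 109350 - 1*11² = 109350 - 1*121 = 109350 - 121 = 109229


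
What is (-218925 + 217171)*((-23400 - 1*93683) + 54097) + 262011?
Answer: 110739455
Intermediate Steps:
(-218925 + 217171)*((-23400 - 1*93683) + 54097) + 262011 = -1754*((-23400 - 93683) + 54097) + 262011 = -1754*(-117083 + 54097) + 262011 = -1754*(-62986) + 262011 = 110477444 + 262011 = 110739455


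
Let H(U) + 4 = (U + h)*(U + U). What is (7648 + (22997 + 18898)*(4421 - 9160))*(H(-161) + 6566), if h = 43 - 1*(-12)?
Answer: -8079092013358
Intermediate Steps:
h = 55 (h = 43 + 12 = 55)
H(U) = -4 + 2*U*(55 + U) (H(U) = -4 + (U + 55)*(U + U) = -4 + (55 + U)*(2*U) = -4 + 2*U*(55 + U))
(7648 + (22997 + 18898)*(4421 - 9160))*(H(-161) + 6566) = (7648 + (22997 + 18898)*(4421 - 9160))*((-4 + 2*(-161)² + 110*(-161)) + 6566) = (7648 + 41895*(-4739))*((-4 + 2*25921 - 17710) + 6566) = (7648 - 198540405)*((-4 + 51842 - 17710) + 6566) = -198532757*(34128 + 6566) = -198532757*40694 = -8079092013358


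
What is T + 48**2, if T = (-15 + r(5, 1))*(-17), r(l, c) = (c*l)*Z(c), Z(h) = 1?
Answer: 2474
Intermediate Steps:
r(l, c) = c*l (r(l, c) = (c*l)*1 = c*l)
T = 170 (T = (-15 + 1*5)*(-17) = (-15 + 5)*(-17) = -10*(-17) = 170)
T + 48**2 = 170 + 48**2 = 170 + 2304 = 2474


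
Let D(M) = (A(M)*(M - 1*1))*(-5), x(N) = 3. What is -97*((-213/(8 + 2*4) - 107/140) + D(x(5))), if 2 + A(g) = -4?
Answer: -2494549/560 ≈ -4454.6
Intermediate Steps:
A(g) = -6 (A(g) = -2 - 4 = -6)
D(M) = -30 + 30*M (D(M) = -6*(M - 1*1)*(-5) = -6*(M - 1)*(-5) = -6*(-1 + M)*(-5) = (6 - 6*M)*(-5) = -30 + 30*M)
-97*((-213/(8 + 2*4) - 107/140) + D(x(5))) = -97*((-213/(8 + 2*4) - 107/140) + (-30 + 30*3)) = -97*((-213/(8 + 8) - 107*1/140) + (-30 + 90)) = -97*((-213/16 - 107/140) + 60) = -97*(-7883/560 + 60) = -97*25717/560 = -2494549/560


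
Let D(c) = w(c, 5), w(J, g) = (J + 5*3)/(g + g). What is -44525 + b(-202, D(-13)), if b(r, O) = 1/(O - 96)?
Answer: -21327480/479 ≈ -44525.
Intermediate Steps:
w(J, g) = (15 + J)/(2*g) (w(J, g) = (J + 15)/((2*g)) = (15 + J)*(1/(2*g)) = (15 + J)/(2*g))
D(c) = 3/2 + c/10 (D(c) = (1/2)*(15 + c)/5 = (1/2)*(1/5)*(15 + c) = 3/2 + c/10)
b(r, O) = 1/(-96 + O)
-44525 + b(-202, D(-13)) = -44525 + 1/(-96 + (3/2 + (1/10)*(-13))) = -44525 + 1/(-96 + (3/2 - 13/10)) = -44525 + 1/(-96 + 1/5) = -44525 + 1/(-479/5) = -44525 - 5/479 = -21327480/479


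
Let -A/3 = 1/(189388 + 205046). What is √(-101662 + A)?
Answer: I*√1757376552503886/131478 ≈ 318.84*I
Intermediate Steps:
A = -1/131478 (A = -3/(189388 + 205046) = -3/394434 = -3*1/394434 = -1/131478 ≈ -7.6058e-6)
√(-101662 + A) = √(-101662 - 1/131478) = √(-13366316437/131478) = I*√1757376552503886/131478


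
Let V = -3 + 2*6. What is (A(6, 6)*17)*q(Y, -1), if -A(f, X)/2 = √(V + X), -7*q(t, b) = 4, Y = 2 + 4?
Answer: 136*√15/7 ≈ 75.247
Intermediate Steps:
Y = 6
q(t, b) = -4/7 (q(t, b) = -⅐*4 = -4/7)
V = 9 (V = -3 + 12 = 9)
A(f, X) = -2*√(9 + X)
(A(6, 6)*17)*q(Y, -1) = (-2*√(9 + 6)*17)*(-4/7) = (-2*√15*17)*(-4/7) = -34*√15*(-4/7) = 136*√15/7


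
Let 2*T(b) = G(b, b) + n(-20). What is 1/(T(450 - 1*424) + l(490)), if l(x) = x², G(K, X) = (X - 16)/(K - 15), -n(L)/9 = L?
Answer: 11/2642095 ≈ 4.1634e-6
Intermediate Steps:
n(L) = -9*L
G(K, X) = (-16 + X)/(-15 + K)
T(b) = 90 + (-16 + b)/(2*(-15 + b)) (T(b) = ((-16 + b)/(-15 + b) - 9*(-20))/2 = ((-16 + b)/(-15 + b) + 180)/2 = (180 + (-16 + b)/(-15 + b))/2 = 90 + (-16 + b)/(2*(-15 + b)))
1/(T(450 - 1*424) + l(490)) = 1/((-2716 + 181*(450 - 1*424))/(2*(-15 + (450 - 1*424))) + 490²) = 1/((-2716 + 181*(450 - 424))/(2*(-15 + (450 - 424))) + 240100) = 1/((-2716 + 181*26)/(2*(-15 + 26)) + 240100) = 1/((½)*(-2716 + 4706)/11 + 240100) = 1/((½)*(1/11)*1990 + 240100) = 1/(995/11 + 240100) = 1/(2642095/11) = 11/2642095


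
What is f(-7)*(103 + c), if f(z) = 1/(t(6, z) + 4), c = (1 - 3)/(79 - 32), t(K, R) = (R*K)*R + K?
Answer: 4839/14288 ≈ 0.33868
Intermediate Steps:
t(K, R) = K + K*R**2 (t(K, R) = (K*R)*R + K = K*R**2 + K = K + K*R**2)
c = -2/47 ≈ -0.042553
f(z) = 1/(10 + 6*z**2) (f(z) = 1/(6*(1 + z**2) + 4) = 1/((6 + 6*z**2) + 4) = 1/(10 + 6*z**2))
f(-7)*(103 + c) = (1/(2*(5 + 3*(-7)**2)))*(103 - 2/47) = (1/(2*(5 + 3*49)))*(4839/47) = (1/(2*(5 + 147)))*(4839/47) = ((1/2)/152)*(4839/47) = ((1/2)*(1/152))*(4839/47) = (1/304)*(4839/47) = 4839/14288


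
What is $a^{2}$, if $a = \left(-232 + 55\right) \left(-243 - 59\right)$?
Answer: $2857330116$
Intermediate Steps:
$a = 53454$ ($a = \left(-177\right) \left(-302\right) = 53454$)
$a^{2} = 53454^{2} = 2857330116$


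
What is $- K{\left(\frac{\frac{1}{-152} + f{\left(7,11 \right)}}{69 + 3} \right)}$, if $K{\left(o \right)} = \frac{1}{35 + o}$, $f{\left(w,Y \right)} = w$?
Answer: $- \frac{10944}{384103} \approx -0.028492$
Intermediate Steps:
$- K{\left(\frac{\frac{1}{-152} + f{\left(7,11 \right)}}{69 + 3} \right)} = - \frac{1}{35 + \frac{\frac{1}{-152} + 7}{69 + 3}} = - \frac{1}{35 + \frac{- \frac{1}{152} + 7}{72}} = - \frac{1}{35 + \frac{1063}{152} \cdot \frac{1}{72}} = - \frac{1}{35 + \frac{1063}{10944}} = - \frac{1}{\frac{384103}{10944}} = \left(-1\right) \frac{10944}{384103} = - \frac{10944}{384103}$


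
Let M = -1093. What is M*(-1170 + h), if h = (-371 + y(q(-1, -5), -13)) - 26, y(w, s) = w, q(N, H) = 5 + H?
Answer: 1712731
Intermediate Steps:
h = -397 (h = (-371 + (5 - 5)) - 26 = (-371 + 0) - 26 = -371 - 26 = -397)
M*(-1170 + h) = -1093*(-1170 - 397) = -1093*(-1567) = 1712731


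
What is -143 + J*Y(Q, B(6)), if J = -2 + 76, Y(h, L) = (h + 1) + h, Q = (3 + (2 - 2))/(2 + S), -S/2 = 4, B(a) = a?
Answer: -143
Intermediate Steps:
S = -8 (S = -2*4 = -8)
Q = -1/2 (Q = (3 + (2 - 2))/(2 - 8) = (3 + 0)/(-6) = 3*(-1/6) = -1/2 ≈ -0.50000)
Y(h, L) = 1 + 2*h (Y(h, L) = (1 + h) + h = 1 + 2*h)
J = 74
-143 + J*Y(Q, B(6)) = -143 + 74*(1 + 2*(-1/2)) = -143 + 74*(1 - 1) = -143 + 74*0 = -143 + 0 = -143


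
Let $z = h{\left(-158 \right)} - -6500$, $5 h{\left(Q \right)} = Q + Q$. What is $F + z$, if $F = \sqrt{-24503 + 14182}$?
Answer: $\frac{32184}{5} + i \sqrt{10321} \approx 6436.8 + 101.59 i$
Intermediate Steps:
$h{\left(Q \right)} = \frac{2 Q}{5}$ ($h{\left(Q \right)} = \frac{Q + Q}{5} = \frac{2 Q}{5}$)
$z = \frac{32184}{5}$ ($z = \frac{2}{5} \left(-158\right) - -6500 = - \frac{316}{5} + 6500 = \frac{32184}{5} \approx 6436.8$)
$F = i \sqrt{10321}$ ($F = \sqrt{-10321} = i \sqrt{10321} \approx 101.59 i$)
$F + z = i \sqrt{10321} + \frac{32184}{5} = \frac{32184}{5} + i \sqrt{10321}$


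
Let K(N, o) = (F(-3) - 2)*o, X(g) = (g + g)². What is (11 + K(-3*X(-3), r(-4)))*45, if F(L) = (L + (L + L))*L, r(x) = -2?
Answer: -1755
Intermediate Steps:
F(L) = 3*L² (F(L) = (L + 2*L)*L = (3*L)*L = 3*L²)
X(g) = 4*g² (X(g) = (2*g)² = 4*g²)
K(N, o) = 25*o (K(N, o) = (3*(-3)² - 2)*o = (3*9 - 2)*o = (27 - 2)*o = 25*o)
(11 + K(-3*X(-3), r(-4)))*45 = (11 + 25*(-2))*45 = (11 - 50)*45 = -39*45 = -1755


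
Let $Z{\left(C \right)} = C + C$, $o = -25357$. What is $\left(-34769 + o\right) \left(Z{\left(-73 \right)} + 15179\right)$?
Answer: $-903874158$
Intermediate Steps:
$Z{\left(C \right)} = 2 C$
$\left(-34769 + o\right) \left(Z{\left(-73 \right)} + 15179\right) = \left(-34769 - 25357\right) \left(2 \left(-73\right) + 15179\right) = - 60126 \left(-146 + 15179\right) = \left(-60126\right) 15033 = -903874158$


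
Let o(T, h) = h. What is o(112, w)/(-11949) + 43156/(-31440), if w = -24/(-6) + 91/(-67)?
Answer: -2879627069/2097527460 ≈ -1.3729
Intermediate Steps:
w = 177/67 (w = -24*(-⅙) + 91*(-1/67) = 4 - 91/67 = 177/67 ≈ 2.6418)
o(112, w)/(-11949) + 43156/(-31440) = (177/67)/(-11949) + 43156/(-31440) = (177/67)*(-1/11949) + 43156*(-1/31440) = -59/266861 - 10789/7860 = -2879627069/2097527460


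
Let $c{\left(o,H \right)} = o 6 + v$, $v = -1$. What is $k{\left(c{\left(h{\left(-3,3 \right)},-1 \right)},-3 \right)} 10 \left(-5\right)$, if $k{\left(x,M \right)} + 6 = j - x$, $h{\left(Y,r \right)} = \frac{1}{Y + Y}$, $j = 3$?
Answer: $50$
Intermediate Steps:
$h{\left(Y,r \right)} = \frac{1}{2 Y}$
$c{\left(o,H \right)} = -1 + 6 o$ ($c{\left(o,H \right)} = o 6 - 1 = 6 o - 1 = -1 + 6 o$)
$k{\left(x,M \right)} = -3 - x$ ($k{\left(x,M \right)} = -6 - \left(-3 + x\right) = -3 - x$)
$k{\left(c{\left(h{\left(-3,3 \right)},-1 \right)},-3 \right)} 10 \left(-5\right) = \left(-3 - \left(-1 + 6 \frac{1}{2 \left(-3\right)}\right)\right) 10 \left(-5\right) = \left(-3 - \left(-1 + 6 \cdot \frac{1}{2} \left(- \frac{1}{3}\right)\right)\right) 10 \left(-5\right) = \left(-3 - \left(-1 + 6 \left(- \frac{1}{6}\right)\right)\right) 10 \left(-5\right) = \left(-3 - \left(-1 - 1\right)\right) 10 \left(-5\right) = \left(-3 - -2\right) 10 \left(-5\right) = \left(-3 + 2\right) 10 \left(-5\right) = \left(-1\right) 10 \left(-5\right) = \left(-10\right) \left(-5\right) = 50$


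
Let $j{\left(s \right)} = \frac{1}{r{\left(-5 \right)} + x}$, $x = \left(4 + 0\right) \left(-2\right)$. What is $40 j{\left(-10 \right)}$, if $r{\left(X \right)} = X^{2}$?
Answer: $\frac{40}{17} \approx 2.3529$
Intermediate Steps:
$x = -8$ ($x = 4 \left(-2\right) = -8$)
$j{\left(s \right)} = \frac{1}{17}$ ($j{\left(s \right)} = \frac{1}{\left(-5\right)^{2} - 8} = \frac{1}{25 - 8} = \frac{1}{17}$)
$40 j{\left(-10 \right)} = 40 \cdot \frac{1}{17} = \frac{40}{17}$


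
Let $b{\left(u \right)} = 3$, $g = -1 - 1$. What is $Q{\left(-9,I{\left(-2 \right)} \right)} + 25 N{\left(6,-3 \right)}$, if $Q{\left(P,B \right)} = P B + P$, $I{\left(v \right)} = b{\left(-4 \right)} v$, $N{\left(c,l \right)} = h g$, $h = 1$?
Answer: $-5$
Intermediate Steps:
$g = -2$
$N{\left(c,l \right)} = -2$ ($N{\left(c,l \right)} = 1 \left(-2\right) = -2$)
$I{\left(v \right)} = 3 v$
$Q{\left(P,B \right)} = P + B P$ ($Q{\left(P,B \right)} = B P + P = P + B P$)
$Q{\left(-9,I{\left(-2 \right)} \right)} + 25 N{\left(6,-3 \right)} = - 9 \left(1 + 3 \left(-2\right)\right) + 25 \left(-2\right) = - 9 \left(1 - 6\right) - 50 = \left(-9\right) \left(-5\right) - 50 = 45 - 50 = -5$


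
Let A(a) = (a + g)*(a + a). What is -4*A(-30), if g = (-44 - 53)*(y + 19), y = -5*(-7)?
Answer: -1264320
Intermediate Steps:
y = 35
g = -5238 (g = (-44 - 53)*(35 + 19) = -97*54 = -5238)
A(a) = 2*a*(-5238 + a) (A(a) = (a - 5238)*(a + a) = (-5238 + a)*(2*a) = 2*a*(-5238 + a))
-4*A(-30) = -8*(-30)*(-5238 - 30) = -8*(-30)*(-5268) = -4*316080 = -1264320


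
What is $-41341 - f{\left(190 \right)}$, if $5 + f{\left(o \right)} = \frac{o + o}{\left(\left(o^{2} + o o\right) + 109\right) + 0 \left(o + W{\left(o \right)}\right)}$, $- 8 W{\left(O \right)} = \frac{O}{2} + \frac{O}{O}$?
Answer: $- \frac{2988965204}{72309} \approx -41336.0$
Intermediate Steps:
$W{\left(O \right)} = - \frac{1}{8} - \frac{O}{16}$ ($W{\left(O \right)} = - \frac{\frac{O}{2} + \frac{O}{O}}{8} = - \frac{O \frac{1}{2} + 1}{8} = - \frac{\frac{O}{2} + 1}{8} = - \frac{1 + \frac{O}{2}}{8} = - \frac{1}{8} - \frac{O}{16}$)
$f{\left(o \right)} = -5 + \frac{2 o}{109 + 2 o^{2}}$ ($f{\left(o \right)} = -5 + \frac{o + o}{\left(\left(o^{2} + o o\right) + 109\right) + 0 \left(o - \left(\frac{1}{8} + \frac{o}{16}\right)\right)} = -5 + \frac{2 o}{\left(\left(o^{2} + o^{2}\right) + 109\right) + 0 \left(- \frac{1}{8} + \frac{15 o}{16}\right)} = -5 + \frac{2 o}{\left(2 o^{2} + 109\right) + 0} = -5 + \frac{2 o}{\left(109 + 2 o^{2}\right) + 0} = -5 + \frac{2 o}{109 + 2 o^{2}}$)
$-41341 - f{\left(190 \right)} = -41341 - \frac{-545 - 10 \cdot 190^{2} + 2 \cdot 190}{109 + 2 \cdot 190^{2}} = -41341 - \frac{-545 - 361000 + 380}{109 + 2 \cdot 36100} = -41341 - \frac{-545 - 361000 + 380}{109 + 72200} = -41341 - \frac{1}{72309} \left(-361165\right) = -41341 - - \frac{361165}{72309} = -41341 + \frac{361165}{72309} = - \frac{2988965204}{72309}$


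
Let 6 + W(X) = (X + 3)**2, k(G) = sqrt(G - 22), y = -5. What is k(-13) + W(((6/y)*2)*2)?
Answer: -69/25 + I*sqrt(35) ≈ -2.76 + 5.9161*I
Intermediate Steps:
k(G) = sqrt(-22 + G)
W(X) = -6 + (3 + X)**2 (W(X) = -6 + (X + 3)**2 = -6 + (3 + X)**2)
k(-13) + W(((6/y)*2)*2) = sqrt(-22 - 13) + (-6 + (3 + ((6/(-5))*2)*2)**2) = sqrt(-35) + (-6 + (3 + ((6*(-1/5))*2)*2)**2) = I*sqrt(35) + (-6 + (3 - 6/5*2*2)**2) = I*sqrt(35) + (-6 + (3 - 12/5*2)**2) = I*sqrt(35) + (-6 + (3 - 24/5)**2) = I*sqrt(35) + (-6 + (-9/5)**2) = I*sqrt(35) + (-6 + 81/25) = I*sqrt(35) - 69/25 = -69/25 + I*sqrt(35)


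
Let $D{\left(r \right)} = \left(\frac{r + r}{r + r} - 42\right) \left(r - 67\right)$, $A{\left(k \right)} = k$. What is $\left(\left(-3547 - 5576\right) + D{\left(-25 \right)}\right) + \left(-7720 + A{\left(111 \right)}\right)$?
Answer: $-12960$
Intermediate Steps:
$D{\left(r \right)} = 2747 - 41 r$ ($D{\left(r \right)} = \left(\frac{2 r}{2 r} - 42\right) \left(-67 + r\right) = \left(2 r \frac{1}{2 r} - 42\right) \left(-67 + r\right) = \left(1 - 42\right) \left(-67 + r\right) = - 41 \left(-67 + r\right) = 2747 - 41 r$)
$\left(\left(-3547 - 5576\right) + D{\left(-25 \right)}\right) + \left(-7720 + A{\left(111 \right)}\right) = \left(\left(-3547 - 5576\right) + \left(2747 - -1025\right)\right) + \left(-7720 + 111\right) = \left(\left(-3547 - 5576\right) + \left(2747 + 1025\right)\right) - 7609 = \left(-9123 + 3772\right) - 7609 = -5351 - 7609 = -12960$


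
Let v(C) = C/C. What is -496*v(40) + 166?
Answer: -330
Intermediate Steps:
v(C) = 1
-496*v(40) + 166 = -496*1 + 166 = -496 + 166 = -330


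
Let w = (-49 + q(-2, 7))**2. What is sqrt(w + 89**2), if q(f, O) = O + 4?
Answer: sqrt(9365) ≈ 96.773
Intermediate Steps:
q(f, O) = 4 + O
w = 1444 (w = (-49 + (4 + 7))**2 = (-49 + 11)**2 = (-38)**2 = 1444)
sqrt(w + 89**2) = sqrt(1444 + 89**2) = sqrt(1444 + 7921) = sqrt(9365)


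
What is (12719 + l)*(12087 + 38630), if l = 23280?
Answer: 1825761283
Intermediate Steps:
(12719 + l)*(12087 + 38630) = (12719 + 23280)*(12087 + 38630) = 35999*50717 = 1825761283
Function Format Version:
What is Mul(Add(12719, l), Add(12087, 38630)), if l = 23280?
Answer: 1825761283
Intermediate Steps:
Mul(Add(12719, l), Add(12087, 38630)) = Mul(Add(12719, 23280), Add(12087, 38630)) = Mul(35999, 50717) = 1825761283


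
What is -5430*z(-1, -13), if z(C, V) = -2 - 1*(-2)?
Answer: 0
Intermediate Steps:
z(C, V) = 0 (z(C, V) = -2 + 2 = 0)
-5430*z(-1, -13) = -5430*0 = 0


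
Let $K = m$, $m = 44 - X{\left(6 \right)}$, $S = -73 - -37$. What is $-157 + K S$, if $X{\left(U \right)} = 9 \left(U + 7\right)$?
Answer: $2471$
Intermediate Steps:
$S = -36$ ($S = -73 + 37 = -36$)
$X{\left(U \right)} = 63 + 9 U$ ($X{\left(U \right)} = 9 \left(7 + U\right) = 63 + 9 U$)
$m = -73$ ($m = 44 - \left(63 + 9 \cdot 6\right) = 44 - \left(63 + 54\right) = 44 - 117 = -73$)
$K = -73$
$-157 + K S = -157 - -2628 = -157 + 2628 = 2471$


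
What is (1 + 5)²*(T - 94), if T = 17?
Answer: -2772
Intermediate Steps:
(1 + 5)²*(T - 94) = (1 + 5)²*(17 - 94) = 6²*(-77) = 36*(-77) = -2772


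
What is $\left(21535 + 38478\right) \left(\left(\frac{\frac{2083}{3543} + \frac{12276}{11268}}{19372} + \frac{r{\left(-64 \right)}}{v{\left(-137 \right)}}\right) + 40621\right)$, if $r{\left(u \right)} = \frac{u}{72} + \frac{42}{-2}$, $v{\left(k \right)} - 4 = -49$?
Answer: $\frac{3535044395919401539313}{1450085877990} \approx 2.4378 \cdot 10^{9}$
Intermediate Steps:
$v{\left(k \right)} = -45$ ($v{\left(k \right)} = 4 - 49 = -45$)
$r{\left(u \right)} = -21 + \frac{u}{72}$ ($r{\left(u \right)} = u \frac{1}{72} + 42 \left(- \frac{1}{2}\right) = \frac{u}{72} - 21 = -21 + \frac{u}{72}$)
$\left(21535 + 38478\right) \left(\left(\frac{\frac{2083}{3543} + \frac{12276}{11268}}{19372} + \frac{r{\left(-64 \right)}}{v{\left(-137 \right)}}\right) + 40621\right) = \left(21535 + 38478\right) \left(\left(\frac{\frac{2083}{3543} + \frac{12276}{11268}}{19372} + \frac{-21 + \frac{1}{72} \left(-64\right)}{-45}\right) + 40621\right) = 60013 \left(\left(\left(2083 \cdot \frac{1}{3543} + 12276 \cdot \frac{1}{11268}\right) \frac{1}{19372} + \left(-21 - \frac{8}{9}\right) \left(- \frac{1}{45}\right)\right) + 40621\right) = 60013 \left(\left(\left(\frac{2083}{3543} + \frac{341}{313}\right) \frac{1}{19372} - - \frac{197}{405}\right) + 40621\right) = 60013 \left(\left(\frac{1860142}{1108959} \cdot \frac{1}{19372} + \frac{197}{405}\right) + 40621\right) = 60013 \left(\left(\frac{930071}{10741376874} + \frac{197}{405}\right) + 40621\right) = 60013 \left(\frac{705475974311}{1450085877990} + 40621\right) = 60013 \cdot \frac{58904643925806101}{1450085877990} = \frac{3535044395919401539313}{1450085877990}$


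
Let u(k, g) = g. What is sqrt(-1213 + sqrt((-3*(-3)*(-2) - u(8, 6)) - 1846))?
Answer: sqrt(-1213 + I*sqrt(1870)) ≈ 0.6207 + 34.834*I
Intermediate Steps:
sqrt(-1213 + sqrt((-3*(-3)*(-2) - u(8, 6)) - 1846)) = sqrt(-1213 + sqrt((-3*(-3)*(-2) - 1*6) - 1846)) = sqrt(-1213 + sqrt((9*(-2) - 6) - 1846)) = sqrt(-1213 + sqrt((-18 - 6) - 1846)) = sqrt(-1213 + sqrt(-24 - 1846)) = sqrt(-1213 + sqrt(-1870)) = sqrt(-1213 + I*sqrt(1870))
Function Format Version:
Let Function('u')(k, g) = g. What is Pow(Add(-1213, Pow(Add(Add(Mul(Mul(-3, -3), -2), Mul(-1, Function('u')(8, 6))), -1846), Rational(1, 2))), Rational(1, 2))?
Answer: Pow(Add(-1213, Mul(I, Pow(1870, Rational(1, 2)))), Rational(1, 2)) ≈ Add(0.6207, Mul(34.834, I))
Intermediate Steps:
Pow(Add(-1213, Pow(Add(Add(Mul(Mul(-3, -3), -2), Mul(-1, Function('u')(8, 6))), -1846), Rational(1, 2))), Rational(1, 2)) = Pow(Add(-1213, Pow(Add(Add(Mul(Mul(-3, -3), -2), Mul(-1, 6)), -1846), Rational(1, 2))), Rational(1, 2)) = Pow(Add(-1213, Pow(Add(Add(Mul(9, -2), -6), -1846), Rational(1, 2))), Rational(1, 2)) = Pow(Add(-1213, Pow(Add(Add(-18, -6), -1846), Rational(1, 2))), Rational(1, 2)) = Pow(Add(-1213, Pow(Add(-24, -1846), Rational(1, 2))), Rational(1, 2)) = Pow(Add(-1213, Pow(-1870, Rational(1, 2))), Rational(1, 2)) = Pow(Add(-1213, Mul(I, Pow(1870, Rational(1, 2)))), Rational(1, 2))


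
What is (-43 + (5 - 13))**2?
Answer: 2601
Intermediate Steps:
(-43 + (5 - 13))**2 = (-43 - 8)**2 = (-51)**2 = 2601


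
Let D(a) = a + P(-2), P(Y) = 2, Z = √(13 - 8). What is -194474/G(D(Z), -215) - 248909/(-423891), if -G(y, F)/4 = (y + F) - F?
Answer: -41217640258/423891 + 97237*√5/2 ≈ 11478.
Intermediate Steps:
Z = √5 ≈ 2.2361
D(a) = 2 + a (D(a) = a + 2 = 2 + a)
G(y, F) = -4*y (G(y, F) = -4*((y + F) - F) = -4*((F + y) - F) = -4*y)
-194474/G(D(Z), -215) - 248909/(-423891) = -194474*(-1/(4*(2 + √5))) - 248909/(-423891) = -194474/(-8 - 4*√5) - 248909*(-1/423891) = -194474/(-8 - 4*√5) + 248909/423891 = 248909/423891 - 194474/(-8 - 4*√5)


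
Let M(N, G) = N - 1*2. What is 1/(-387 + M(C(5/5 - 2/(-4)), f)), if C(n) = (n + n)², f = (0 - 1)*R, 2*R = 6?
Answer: -1/380 ≈ -0.0026316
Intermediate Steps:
R = 3 (R = (½)*6 = 3)
f = -3 (f = (0 - 1)*3 = -1*3 = -3)
C(n) = 4*n² (C(n) = (2*n)² = 4*n²)
M(N, G) = -2 + N (M(N, G) = N - 2 = -2 + N)
1/(-387 + M(C(5/5 - 2/(-4)), f)) = 1/(-387 + (-2 + 4*(5/5 - 2/(-4))²)) = 1/(-387 + (-2 + 4*(5*(⅕) - 2*(-¼))²)) = 1/(-387 + (-2 + 4*(1 + ½)²)) = 1/(-387 + (-2 + 4*(3/2)²)) = 1/(-387 + (-2 + 4*(9/4))) = 1/(-387 + (-2 + 9)) = 1/(-387 + 7) = 1/(-380) = -1/380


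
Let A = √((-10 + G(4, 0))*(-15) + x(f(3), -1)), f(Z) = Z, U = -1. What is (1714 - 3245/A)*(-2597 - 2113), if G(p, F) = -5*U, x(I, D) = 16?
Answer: -8072940 + 15283950*√91/91 ≈ -6.4707e+6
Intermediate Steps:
G(p, F) = 5 (G(p, F) = -5*(-1) = 5)
A = √91 (A = √((-10 + 5)*(-15) + 16) = √(-5*(-15) + 16) = √(75 + 16) = √91 ≈ 9.5394)
(1714 - 3245/A)*(-2597 - 2113) = (1714 - 3245*√91/91)*(-2597 - 2113) = (1714 - 3245*√91/91)*(-4710) = -8072940 + 15283950*√91/91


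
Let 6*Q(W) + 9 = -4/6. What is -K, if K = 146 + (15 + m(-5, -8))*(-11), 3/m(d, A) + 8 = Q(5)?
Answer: 2693/173 ≈ 15.566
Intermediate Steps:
Q(W) = -29/18 (Q(W) = -3/2 + (-4/6)/6 = -3/2 + (-4*⅙)/6 = -3/2 + (⅙)*(-⅔) = -3/2 - ⅑ = -29/18)
m(d, A) = -54/173 (m(d, A) = 3/(-8 - 29/18) = 3/(-173/18) = 3*(-18/173) = -54/173)
K = -2693/173 (K = 146 + (15 - 54/173)*(-11) = 146 + (2541/173)*(-11) = 146 - 27951/173 = -2693/173 ≈ -15.566)
-K = -1*(-2693/173) = 2693/173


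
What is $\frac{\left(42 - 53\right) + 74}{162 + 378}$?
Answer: $\frac{7}{60} \approx 0.11667$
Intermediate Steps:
$\frac{\left(42 - 53\right) + 74}{162 + 378} = \frac{\left(42 - 53\right) + 74}{540} = \left(-11 + 74\right) \frac{1}{540} = 63 \cdot \frac{1}{540} = \frac{7}{60}$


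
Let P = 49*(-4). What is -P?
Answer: 196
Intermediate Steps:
P = -196
-P = -1*(-196) = 196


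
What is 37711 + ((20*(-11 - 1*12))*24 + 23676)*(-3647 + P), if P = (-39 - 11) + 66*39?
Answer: -14152517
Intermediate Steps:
P = 2524 (P = -50 + 2574 = 2524)
37711 + ((20*(-11 - 1*12))*24 + 23676)*(-3647 + P) = 37711 + ((20*(-11 - 1*12))*24 + 23676)*(-3647 + 2524) = 37711 + ((20*(-11 - 12))*24 + 23676)*(-1123) = 37711 + ((20*(-23))*24 + 23676)*(-1123) = 37711 + (-460*24 + 23676)*(-1123) = 37711 + (-11040 + 23676)*(-1123) = 37711 + 12636*(-1123) = 37711 - 14190228 = -14152517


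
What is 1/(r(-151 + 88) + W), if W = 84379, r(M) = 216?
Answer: 1/84595 ≈ 1.1821e-5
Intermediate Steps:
1/(r(-151 + 88) + W) = 1/(216 + 84379) = 1/84595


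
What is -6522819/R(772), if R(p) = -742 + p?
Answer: -2174273/10 ≈ -2.1743e+5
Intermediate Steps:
-6522819/R(772) = -6522819/(-742 + 772) = -6522819/30 = -6522819*1/30 = -2174273/10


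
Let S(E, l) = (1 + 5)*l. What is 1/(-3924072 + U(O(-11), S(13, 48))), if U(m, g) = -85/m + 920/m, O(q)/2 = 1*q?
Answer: -22/86330419 ≈ -2.5483e-7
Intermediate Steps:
S(E, l) = 6*l
O(q) = 2*q (O(q) = 2*(1*q) = 2*q)
U(m, g) = 835/m
1/(-3924072 + U(O(-11), S(13, 48))) = 1/(-3924072 + 835/((2*(-11)))) = 1/(-3924072 + 835/(-22)) = 1/(-3924072 + 835*(-1/22)) = 1/(-3924072 - 835/22) = 1/(-86330419/22) = -22/86330419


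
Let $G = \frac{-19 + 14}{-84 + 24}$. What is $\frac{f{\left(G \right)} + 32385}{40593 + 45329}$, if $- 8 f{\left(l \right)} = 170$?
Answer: $\frac{129455}{343688} \approx 0.37666$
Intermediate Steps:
$G = \frac{1}{12}$ ($G = - \frac{5}{-60} = \left(-5\right) \left(- \frac{1}{60}\right) = \frac{1}{12} \approx 0.083333$)
$f{\left(l \right)} = - \frac{85}{4}$ ($f{\left(l \right)} = \left(- \frac{1}{8}\right) 170 = - \frac{85}{4}$)
$\frac{f{\left(G \right)} + 32385}{40593 + 45329} = \frac{- \frac{85}{4} + 32385}{40593 + 45329} = \frac{129455}{4 \cdot 85922} = \frac{129455}{4} \cdot \frac{1}{85922} = \frac{129455}{343688}$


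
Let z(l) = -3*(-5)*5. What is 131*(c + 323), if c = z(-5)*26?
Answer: 297763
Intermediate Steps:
z(l) = 75 (z(l) = 15*5 = 75)
c = 1950 (c = 75*26 = 1950)
131*(c + 323) = 131*(1950 + 323) = 131*2273 = 297763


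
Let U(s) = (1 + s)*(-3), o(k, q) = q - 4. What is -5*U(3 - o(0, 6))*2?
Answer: 60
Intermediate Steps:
o(k, q) = -4 + q
U(s) = -3 - 3*s
-5*U(3 - o(0, 6))*2 = -5*(-3 - 3*(3 - (-4 + 6)))*2 = -5*(-3 - 3*(3 - 1*2))*2 = -5*(-3 - 3*(3 - 2))*2 = -5*(-3 - 3*1)*2 = -5*(-3 - 3)*2 = -5*(-6)*2 = 30*2 = 60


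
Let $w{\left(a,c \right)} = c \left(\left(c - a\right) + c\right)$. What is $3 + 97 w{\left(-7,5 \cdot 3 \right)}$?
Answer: $53838$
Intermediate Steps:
$w{\left(a,c \right)} = c \left(- a + 2 c\right)$
$3 + 97 w{\left(-7,5 \cdot 3 \right)} = 3 + 97 \cdot 5 \cdot 3 \left(\left(-1\right) \left(-7\right) + 2 \cdot 5 \cdot 3\right) = 3 + 97 \cdot 15 \left(7 + 2 \cdot 15\right) = 3 + 97 \cdot 15 \left(7 + 30\right) = 3 + 97 \cdot 15 \cdot 37 = 3 + 97 \cdot 555 = 3 + 53835 = 53838$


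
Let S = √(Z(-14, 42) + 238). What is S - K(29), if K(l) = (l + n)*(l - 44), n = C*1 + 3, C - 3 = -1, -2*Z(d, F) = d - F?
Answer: 510 + √266 ≈ 526.31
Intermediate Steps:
Z(d, F) = F/2 - d/2 (Z(d, F) = -(d - F)/2 = F/2 - d/2)
C = 2 (C = 3 - 1 = 2)
n = 5 (n = 2*1 + 3 = 2 + 3 = 5)
S = √266 (S = √(((½)*42 - ½*(-14)) + 238) = √((21 + 7) + 238) = √(28 + 238) = √266 ≈ 16.310)
K(l) = (-44 + l)*(5 + l) (K(l) = (l + 5)*(l - 44) = (5 + l)*(-44 + l) = (-44 + l)*(5 + l))
S - K(29) = √266 - (-220 + 29² - 39*29) = √266 - (-220 + 841 - 1131) = √266 - 1*(-510) = √266 + 510 = 510 + √266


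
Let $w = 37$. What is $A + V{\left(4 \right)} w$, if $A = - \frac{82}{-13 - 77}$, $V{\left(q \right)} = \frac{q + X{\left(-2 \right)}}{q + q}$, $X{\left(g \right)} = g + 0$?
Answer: $\frac{1829}{180} \approx 10.161$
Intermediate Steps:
$X{\left(g \right)} = g$
$V{\left(q \right)} = \frac{-2 + q}{2 q}$ ($V{\left(q \right)} = \frac{q - 2}{q + q} = \frac{-2 + q}{2 q}$)
$A = \frac{41}{45}$ ($A = - \frac{82}{-90} = \left(-82\right) \left(- \frac{1}{90}\right) = \frac{41}{45} \approx 0.91111$)
$A + V{\left(4 \right)} w = \frac{41}{45} + \frac{-2 + 4}{2 \cdot 4} \cdot 37 = \frac{41}{45} + \frac{1}{2} \cdot \frac{1}{4} \cdot 2 \cdot 37 = \frac{41}{45} + \frac{1}{4} \cdot 37 = \frac{41}{45} + \frac{37}{4} = \frac{1829}{180}$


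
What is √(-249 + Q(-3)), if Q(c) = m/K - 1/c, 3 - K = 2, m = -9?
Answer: I*√2319/3 ≈ 16.052*I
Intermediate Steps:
K = 1 (K = 3 - 1*2 = 3 - 2 = 1)
Q(c) = -9 - 1/c (Q(c) = -9/1 - 1/c = -9*1 - 1/c = -9 - 1/c)
√(-249 + Q(-3)) = √(-249 + (-9 - 1/(-3))) = √(-249 + (-9 - 1*(-⅓))) = √(-249 + (-9 + ⅓)) = √(-249 - 26/3) = √(-773/3) = I*√2319/3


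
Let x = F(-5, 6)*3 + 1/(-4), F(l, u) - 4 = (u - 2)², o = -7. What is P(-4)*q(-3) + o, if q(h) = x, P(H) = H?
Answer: -246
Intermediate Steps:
F(l, u) = 4 + (-2 + u)² (F(l, u) = 4 + (u - 2)² = 4 + (-2 + u)²)
x = 239/4 (x = (4 + (-2 + 6)²)*3 + 1/(-4) = (4 + 4²)*3 - ¼ = (4 + 16)*3 - ¼ = 20*3 - ¼ = 60 - ¼ = 239/4 ≈ 59.750)
q(h) = 239/4
P(-4)*q(-3) + o = -4*239/4 - 7 = -239 - 7 = -246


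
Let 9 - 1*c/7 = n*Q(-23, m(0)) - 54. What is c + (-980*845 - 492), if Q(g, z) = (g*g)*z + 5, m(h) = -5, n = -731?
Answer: -14337031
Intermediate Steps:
Q(g, z) = 5 + z*g² (Q(g, z) = g²*z + 5 = z*g² + 5 = 5 + z*g²)
c = -13508439 (c = 63 - 7*(-731*(5 - 5*(-23)²) - 54) = 63 - 7*(-731*(5 - 5*529) - 54) = 63 - 7*(-731*(5 - 2645) - 54) = 63 - 7*(-731*(-2640) - 54) = 63 - 7*(1929840 - 54) = 63 - 7*1929786 = 63 - 13508502 = -13508439)
c + (-980*845 - 492) = -13508439 + (-980*845 - 492) = -13508439 + (-828100 - 492) = -13508439 - 828592 = -14337031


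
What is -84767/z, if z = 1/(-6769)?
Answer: 573787823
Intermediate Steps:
z = -1/6769 ≈ -0.00014773
-84767/z = -84767/(-1/6769) = -84767*(-6769) = 573787823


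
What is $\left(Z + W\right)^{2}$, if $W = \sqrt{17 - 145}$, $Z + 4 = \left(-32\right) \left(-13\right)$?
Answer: $169616 + 6592 i \sqrt{2} \approx 1.6962 \cdot 10^{5} + 9322.5 i$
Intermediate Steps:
$Z = 412$ ($Z = -4 - -416 = -4 + 416 = 412$)
$W = 8 i \sqrt{2}$ ($W = \sqrt{-128} = 8 i \sqrt{2} \approx 11.314 i$)
$\left(Z + W\right)^{2} = \left(412 + 8 i \sqrt{2}\right)^{2}$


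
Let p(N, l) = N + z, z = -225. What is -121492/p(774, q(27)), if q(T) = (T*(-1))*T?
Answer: -121492/549 ≈ -221.30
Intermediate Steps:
q(T) = -T² (q(T) = (-T)*T = -T²)
p(N, l) = -225 + N (p(N, l) = N - 225 = -225 + N)
-121492/p(774, q(27)) = -121492/(-225 + 774) = -121492/549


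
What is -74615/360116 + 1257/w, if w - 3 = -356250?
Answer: -9011345239/42763414884 ≈ -0.21073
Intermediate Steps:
w = -356247 (w = 3 - 356250 = -356247)
-74615/360116 + 1257/w = -74615/360116 + 1257/(-356247) = -74615*1/360116 + 1257*(-1/356247) = -74615/360116 - 419/118749 = -9011345239/42763414884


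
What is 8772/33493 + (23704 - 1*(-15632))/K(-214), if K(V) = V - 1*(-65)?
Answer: -8833380/33493 ≈ -263.74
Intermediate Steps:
K(V) = 65 + V (K(V) = V + 65 = 65 + V)
8772/33493 + (23704 - 1*(-15632))/K(-214) = 8772/33493 + (23704 - 1*(-15632))/(65 - 214) = 8772*(1/33493) + (23704 + 15632)/(-149) = 8772/33493 + 39336*(-1/149) = 8772/33493 - 264 = -8833380/33493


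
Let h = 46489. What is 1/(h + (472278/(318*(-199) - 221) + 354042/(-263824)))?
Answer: 761527976/35395988576255 ≈ 2.1515e-5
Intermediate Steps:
1/(h + (472278/(318*(-199) - 221) + 354042/(-263824))) = 1/(46489 + (472278/(318*(-199) - 221) + 354042/(-263824))) = 1/(46489 + (472278/(-63282 - 221) + 354042*(-1/263824))) = 1/(46489 + (472278/(-63503) - 177021/131912)) = 1/(46489 + (472278*(-1/63503) - 177021/131912)) = 1/(46489 + (-472278/63503 - 177021/131912)) = 1/(46489 - 6685500009/761527976) = 1/(35395988576255/761527976) = 761527976/35395988576255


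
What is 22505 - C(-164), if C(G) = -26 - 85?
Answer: 22616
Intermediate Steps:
C(G) = -111
22505 - C(-164) = 22505 - 1*(-111) = 22505 + 111 = 22616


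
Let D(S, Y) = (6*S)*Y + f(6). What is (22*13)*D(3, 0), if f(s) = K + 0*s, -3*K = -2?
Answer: 572/3 ≈ 190.67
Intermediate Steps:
K = 2/3 (K = -1/3*(-2) = 2/3 ≈ 0.66667)
f(s) = 2/3 (f(s) = 2/3 + 0*s = 2/3 + 0 = 2/3)
D(S, Y) = 2/3 + 6*S*Y (D(S, Y) = (6*S)*Y + 2/3 = 6*S*Y + 2/3 = 2/3 + 6*S*Y)
(22*13)*D(3, 0) = (22*13)*(2/3 + 6*3*0) = 286*(2/3 + 0) = 286*(2/3) = 572/3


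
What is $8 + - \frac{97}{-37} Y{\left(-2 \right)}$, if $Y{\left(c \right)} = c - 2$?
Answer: $- \frac{92}{37} \approx -2.4865$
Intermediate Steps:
$Y{\left(c \right)} = -2 + c$
$8 + - \frac{97}{-37} Y{\left(-2 \right)} = 8 + - \frac{97}{-37} \left(-2 - 2\right) = 8 + \left(-97\right) \left(- \frac{1}{37}\right) \left(-4\right) = 8 + \frac{97}{37} \left(-4\right) = 8 - \frac{388}{37} = - \frac{92}{37}$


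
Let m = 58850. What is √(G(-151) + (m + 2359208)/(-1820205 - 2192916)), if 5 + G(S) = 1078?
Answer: 5*√690844457321151/4013121 ≈ 32.747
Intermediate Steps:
G(S) = 1073 (G(S) = -5 + 1078 = 1073)
√(G(-151) + (m + 2359208)/(-1820205 - 2192916)) = √(1073 + (58850 + 2359208)/(-1820205 - 2192916)) = √(1073 + 2418058/(-4013121)) = √(1073 + 2418058*(-1/4013121)) = √(1073 - 2418058/4013121) = √(4303660775/4013121) = 5*√690844457321151/4013121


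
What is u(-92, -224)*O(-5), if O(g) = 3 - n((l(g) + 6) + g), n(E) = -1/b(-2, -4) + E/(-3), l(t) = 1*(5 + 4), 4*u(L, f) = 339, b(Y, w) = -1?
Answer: 452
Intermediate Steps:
u(L, f) = 339/4 (u(L, f) = (1/4)*339 = 339/4)
l(t) = 9 (l(t) = 1*9 = 9)
n(E) = 1 - E/3 (n(E) = -1/(-1) + E/(-3) = -1*(-1) + E*(-1/3) = 1 - E/3)
O(g) = 7 + g/3 (O(g) = 3 - (1 - ((9 + 6) + g)/3) = 3 - (1 - (15 + g)/3) = 3 - (1 + (-5 - g/3)) = 3 - (-4 - g/3) = 3 + (4 + g/3) = 7 + g/3)
u(-92, -224)*O(-5) = 339*(7 + (1/3)*(-5))/4 = 339*(7 - 5/3)/4 = (339/4)*(16/3) = 452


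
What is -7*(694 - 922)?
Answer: 1596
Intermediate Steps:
-7*(694 - 922) = -7*(-228) = 1596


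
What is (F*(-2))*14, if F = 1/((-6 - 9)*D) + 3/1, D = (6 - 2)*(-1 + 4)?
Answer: -3773/45 ≈ -83.844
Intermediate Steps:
D = 12 (D = 4*3 = 12)
F = 539/180 (F = 1/(-6 - 9*12) + 3/1 = (1/12)/(-15) + 3*1 = -1/15*1/12 + 3 = -1/180 + 3 = 539/180 ≈ 2.9944)
(F*(-2))*14 = ((539/180)*(-2))*14 = -539/90*14 = -3773/45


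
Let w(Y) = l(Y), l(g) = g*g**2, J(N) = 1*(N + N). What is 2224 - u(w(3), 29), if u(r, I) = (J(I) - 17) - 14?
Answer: 2197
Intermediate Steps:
J(N) = 2*N (J(N) = 1*(2*N) = 2*N)
l(g) = g**3
w(Y) = Y**3
u(r, I) = -31 + 2*I (u(r, I) = (2*I - 17) - 14 = (-17 + 2*I) - 14 = -31 + 2*I)
2224 - u(w(3), 29) = 2224 - (-31 + 2*29) = 2224 - (-31 + 58) = 2224 - 1*27 = 2224 - 27 = 2197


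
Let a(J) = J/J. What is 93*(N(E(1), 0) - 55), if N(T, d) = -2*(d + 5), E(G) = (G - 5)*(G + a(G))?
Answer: -6045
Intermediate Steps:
a(J) = 1
E(G) = (1 + G)*(-5 + G) (E(G) = (G - 5)*(G + 1) = (-5 + G)*(1 + G) = (1 + G)*(-5 + G))
N(T, d) = -10 - 2*d (N(T, d) = -2*(5 + d) = -10 - 2*d)
93*(N(E(1), 0) - 55) = 93*((-10 - 2*0) - 55) = 93*((-10 + 0) - 55) = 93*(-10 - 55) = 93*(-65) = -6045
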